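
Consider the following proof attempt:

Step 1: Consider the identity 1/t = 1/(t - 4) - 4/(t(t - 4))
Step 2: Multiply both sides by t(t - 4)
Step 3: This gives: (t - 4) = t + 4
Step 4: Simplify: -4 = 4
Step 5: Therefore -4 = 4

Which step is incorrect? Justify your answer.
Step 3: This gives: (t - 4) = t + 4

Step 3 makes a sign error when clearing denominators. Multiplying -4/(t(t - 4)) by t(t - 4) gives -4, not +4. The correct result is (t - 4) = t - 4, which is trivially true, not (t - 4) = t + 4. (Step 1 is a valid identity: 1/(t - 4) - 4/(t(t - 4)) = (t - 4)/(t(t - 4)) = 1/t.)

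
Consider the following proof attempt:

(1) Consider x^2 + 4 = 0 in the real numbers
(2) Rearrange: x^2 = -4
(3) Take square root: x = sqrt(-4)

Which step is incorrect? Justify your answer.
Step 3: Take square root: x = sqrt(-4)

Step 3 takes the square root of -4, which is negative. In the real number system, the square root of a negative number is undefined. The equation x^2 + 4 = 0 has no real solutions. Square roots of negative numbers only exist in the complex numbers.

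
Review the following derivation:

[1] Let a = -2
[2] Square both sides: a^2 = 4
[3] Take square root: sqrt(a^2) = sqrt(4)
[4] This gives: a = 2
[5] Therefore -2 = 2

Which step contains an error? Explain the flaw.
Step 4: This gives: a = 2

Step 4 incorrectly states that sqrt(a^2) = a. The correct identity is sqrt(a^2) = |a|. Since a = -2 < 0, we have sqrt(a^2) = |-2| = 2, not a = -2.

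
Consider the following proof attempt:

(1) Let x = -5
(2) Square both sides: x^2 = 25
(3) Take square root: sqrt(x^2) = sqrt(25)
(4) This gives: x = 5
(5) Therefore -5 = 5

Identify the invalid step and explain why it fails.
Step 4: This gives: x = 5

Step 4 incorrectly states that sqrt(x^2) = x. The correct identity is sqrt(x^2) = |x|. Since x = -5 < 0, we have sqrt(x^2) = |-5| = 5, not x = -5.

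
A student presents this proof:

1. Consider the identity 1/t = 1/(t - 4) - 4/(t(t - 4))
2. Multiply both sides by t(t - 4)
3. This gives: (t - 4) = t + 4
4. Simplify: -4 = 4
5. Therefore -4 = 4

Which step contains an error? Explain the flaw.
Step 3: This gives: (t - 4) = t + 4

Step 3 makes a sign error when clearing denominators. Multiplying -4/(t(t - 4)) by t(t - 4) gives -4, not +4. The correct result is (t - 4) = t - 4, which is trivially true, not (t - 4) = t + 4. (Step 1 is a valid identity: 1/(t - 4) - 4/(t(t - 4)) = (t - 4)/(t(t - 4)) = 1/t.)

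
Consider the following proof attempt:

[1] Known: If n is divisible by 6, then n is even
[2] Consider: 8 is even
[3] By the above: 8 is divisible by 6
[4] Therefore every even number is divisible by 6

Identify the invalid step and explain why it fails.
Step 3: By the above: 8 is divisible by 6

Step 3 commits the fallacy of affirming the consequent. The known fact 'divisible by 6 → even' does NOT imply 'even → divisible by 6'. That would be the converse, which is false. For example, 8 is even but 8 ÷ 6 = 1.33, which is not an integer.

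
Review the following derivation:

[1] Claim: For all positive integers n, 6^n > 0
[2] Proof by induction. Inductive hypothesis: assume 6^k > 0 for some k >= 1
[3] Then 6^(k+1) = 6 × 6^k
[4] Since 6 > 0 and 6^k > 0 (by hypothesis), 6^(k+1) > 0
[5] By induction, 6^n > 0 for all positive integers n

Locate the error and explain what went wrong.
Step 5: By induction, 6^n > 0 for all positive integers n

Step 5 concludes the proof by induction, but no base case was ever established. A valid induction proof requires: (1) a base case proving 6^1 > 0, and (2) an inductive step showing IF 6^k > 0 THEN 6^(k+1) > 0. Steps 2-4 correctly establish the inductive step, but without the base case the conclusion in step 5 does not follow.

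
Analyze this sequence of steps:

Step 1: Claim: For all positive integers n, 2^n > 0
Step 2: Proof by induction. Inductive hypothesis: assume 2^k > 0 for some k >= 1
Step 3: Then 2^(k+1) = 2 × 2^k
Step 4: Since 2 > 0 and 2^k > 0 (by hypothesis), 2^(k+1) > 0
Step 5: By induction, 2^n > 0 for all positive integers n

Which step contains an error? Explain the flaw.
Step 5: By induction, 2^n > 0 for all positive integers n

Step 5 concludes the proof by induction, but no base case was ever established. A valid induction proof requires: (1) a base case proving 2^1 > 0, and (2) an inductive step showing IF 2^k > 0 THEN 2^(k+1) > 0. Steps 2-4 correctly establish the inductive step, but without the base case the conclusion in step 5 does not follow.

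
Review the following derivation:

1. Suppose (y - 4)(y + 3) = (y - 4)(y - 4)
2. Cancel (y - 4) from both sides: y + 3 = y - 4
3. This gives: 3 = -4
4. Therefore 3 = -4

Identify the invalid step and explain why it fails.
Step 2: Cancel (y - 4) from both sides: y + 3 = y - 4

Step 2 cancels (y - 4) from both sides. This is only valid if (y - 4) ≠ 0, i.e., y ≠ 4. When y = 4, both sides equal zero regardless of the other factors. The correct approach requires considering y = 4 as a separate case.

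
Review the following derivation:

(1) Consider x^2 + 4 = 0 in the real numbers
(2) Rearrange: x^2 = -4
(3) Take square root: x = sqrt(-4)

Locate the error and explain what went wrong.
Step 3: Take square root: x = sqrt(-4)

Step 3 takes the square root of -4, which is negative. In the real number system, the square root of a negative number is undefined. The equation x^2 + 4 = 0 has no real solutions. Square roots of negative numbers only exist in the complex numbers.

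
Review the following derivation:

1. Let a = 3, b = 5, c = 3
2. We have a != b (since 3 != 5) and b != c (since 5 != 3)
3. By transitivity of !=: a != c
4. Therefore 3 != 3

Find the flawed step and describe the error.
Step 3: By transitivity of !=: a != c

Step 3 incorrectly applies transitivity to the '!=' relation. Transitivity states: if a R b and b R c, then a R c. However, '!=' is not transitive. Counterexample: 3 != 5 and 5 != 3, but 3 = 3 (both equal 3). Transitivity holds for relations like <, <=, =, but not for !=.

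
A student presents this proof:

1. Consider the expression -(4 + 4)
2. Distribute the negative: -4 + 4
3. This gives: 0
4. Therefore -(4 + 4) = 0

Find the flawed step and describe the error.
Step 2: Distribute the negative: -4 + 4

Step 2 incorrectly distributes the negative sign. The correct distribution is -(4 + 4) = -4 - 4 = -8. The negative must be applied to both terms, not just the first. The error treats -(4 + 4) as -4 + 4, which equals 0 instead of -8.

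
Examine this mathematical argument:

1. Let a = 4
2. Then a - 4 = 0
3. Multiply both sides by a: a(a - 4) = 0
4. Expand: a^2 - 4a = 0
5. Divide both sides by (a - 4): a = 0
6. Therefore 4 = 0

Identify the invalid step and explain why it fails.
Step 5: Divide both sides by (a - 4): a = 0

Step 5 divides both sides by (a - 4). However, since a = 4, we have (a - 4) = 0. Division by zero is undefined, making this step invalid.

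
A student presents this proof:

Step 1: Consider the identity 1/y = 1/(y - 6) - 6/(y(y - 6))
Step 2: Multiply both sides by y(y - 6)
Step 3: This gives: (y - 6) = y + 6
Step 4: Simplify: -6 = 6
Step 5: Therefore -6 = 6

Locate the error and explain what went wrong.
Step 3: This gives: (y - 6) = y + 6

Step 3 makes a sign error when clearing denominators. Multiplying -6/(y(y - 6)) by y(y - 6) gives -6, not +6. The correct result is (y - 6) = y - 6, which is trivially true, not (y - 6) = y + 6. (Step 1 is a valid identity: 1/(y - 6) - 6/(y(y - 6)) = (y - 6)/(y(y - 6)) = 1/y.)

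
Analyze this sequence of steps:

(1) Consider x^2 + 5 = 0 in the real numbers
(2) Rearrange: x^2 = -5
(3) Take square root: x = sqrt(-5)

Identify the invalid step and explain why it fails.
Step 3: Take square root: x = sqrt(-5)

Step 3 takes the square root of -5, which is negative. In the real number system, the square root of a negative number is undefined. The equation x^2 + 5 = 0 has no real solutions. Square roots of negative numbers only exist in the complex numbers.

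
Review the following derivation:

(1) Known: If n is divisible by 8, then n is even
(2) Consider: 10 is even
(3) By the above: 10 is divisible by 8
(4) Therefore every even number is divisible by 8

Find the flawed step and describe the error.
Step 3: By the above: 10 is divisible by 8

Step 3 commits the fallacy of affirming the consequent. The known fact 'divisible by 8 → even' does NOT imply 'even → divisible by 8'. That would be the converse, which is false. For example, 10 is even but 10 ÷ 8 = 1.25, which is not an integer.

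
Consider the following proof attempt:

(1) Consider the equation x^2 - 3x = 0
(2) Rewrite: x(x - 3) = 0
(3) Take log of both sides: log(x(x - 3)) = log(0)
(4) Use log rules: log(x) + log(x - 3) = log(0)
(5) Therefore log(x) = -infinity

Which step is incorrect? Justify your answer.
Step 3: Take log of both sides: log(x(x - 3)) = log(0)

Step 3 takes the logarithm of both sides, resulting in log(0) on the right side. The logarithm is only defined for positive numbers; log(0) is undefined (approaches negative infinity). This operation is invalid.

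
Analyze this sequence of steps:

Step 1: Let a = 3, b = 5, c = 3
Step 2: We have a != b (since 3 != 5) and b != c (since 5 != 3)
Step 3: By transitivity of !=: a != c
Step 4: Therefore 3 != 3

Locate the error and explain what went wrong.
Step 3: By transitivity of !=: a != c

Step 3 incorrectly applies transitivity to the '!=' relation. Transitivity states: if a R b and b R c, then a R c. However, '!=' is not transitive. Counterexample: 3 != 5 and 5 != 3, but 3 = 3 (both equal 3). Transitivity holds for relations like <, <=, =, but not for !=.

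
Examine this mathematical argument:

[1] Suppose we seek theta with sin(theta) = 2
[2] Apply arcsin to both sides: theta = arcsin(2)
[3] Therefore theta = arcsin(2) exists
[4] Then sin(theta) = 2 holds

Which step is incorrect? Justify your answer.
Step 2: Apply arcsin to both sides: theta = arcsin(2)

Step 2 applies arcsin to 2. However, arcsin(x) is only defined for x in [-1, 1] because sin(theta) can only produce values in that range. Since |2| > 1, arcsin(2) is undefined. There is no angle whose sine equals 2.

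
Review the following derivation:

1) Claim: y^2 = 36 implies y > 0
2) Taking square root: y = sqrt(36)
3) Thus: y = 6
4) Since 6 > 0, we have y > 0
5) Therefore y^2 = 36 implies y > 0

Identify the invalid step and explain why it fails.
Step 2: Taking square root: y = sqrt(36)

Step 2 takes the square root and assumes the positive root only. The equation y^2 = 36 actually has two solutions: y = 6 and y = -6. The proof silently assumes y > 0 without justification, then uses this assumption to conclude y > 0, which is circular. The counterexample y = -6 shows the claim is false.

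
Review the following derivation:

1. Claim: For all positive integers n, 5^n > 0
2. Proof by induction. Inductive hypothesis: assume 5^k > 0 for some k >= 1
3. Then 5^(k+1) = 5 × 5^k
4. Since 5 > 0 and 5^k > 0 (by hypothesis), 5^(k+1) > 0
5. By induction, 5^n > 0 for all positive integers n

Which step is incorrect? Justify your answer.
Step 5: By induction, 5^n > 0 for all positive integers n

Step 5 concludes the proof by induction, but no base case was ever established. A valid induction proof requires: (1) a base case proving 5^1 > 0, and (2) an inductive step showing IF 5^k > 0 THEN 5^(k+1) > 0. Steps 2-4 correctly establish the inductive step, but without the base case the conclusion in step 5 does not follow.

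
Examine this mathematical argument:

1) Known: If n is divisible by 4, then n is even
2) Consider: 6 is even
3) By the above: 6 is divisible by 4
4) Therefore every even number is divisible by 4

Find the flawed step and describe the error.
Step 3: By the above: 6 is divisible by 4

Step 3 commits the fallacy of affirming the consequent. The known fact 'divisible by 4 → even' does NOT imply 'even → divisible by 4'. That would be the converse, which is false. For example, 6 is even but 6 ÷ 4 = 1.50, which is not an integer.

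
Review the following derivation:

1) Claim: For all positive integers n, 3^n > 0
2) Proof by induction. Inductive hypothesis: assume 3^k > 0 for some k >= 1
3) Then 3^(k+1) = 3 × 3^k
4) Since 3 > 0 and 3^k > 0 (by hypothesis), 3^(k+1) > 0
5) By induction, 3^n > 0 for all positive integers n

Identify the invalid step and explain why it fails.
Step 5: By induction, 3^n > 0 for all positive integers n

Step 5 concludes the proof by induction, but no base case was ever established. A valid induction proof requires: (1) a base case proving 3^1 > 0, and (2) an inductive step showing IF 3^k > 0 THEN 3^(k+1) > 0. Steps 2-4 correctly establish the inductive step, but without the base case the conclusion in step 5 does not follow.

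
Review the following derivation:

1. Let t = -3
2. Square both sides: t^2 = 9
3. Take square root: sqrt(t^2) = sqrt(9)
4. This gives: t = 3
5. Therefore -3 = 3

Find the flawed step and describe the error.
Step 4: This gives: t = 3

Step 4 incorrectly states that sqrt(t^2) = t. The correct identity is sqrt(t^2) = |t|. Since t = -3 < 0, we have sqrt(t^2) = |-3| = 3, not t = -3.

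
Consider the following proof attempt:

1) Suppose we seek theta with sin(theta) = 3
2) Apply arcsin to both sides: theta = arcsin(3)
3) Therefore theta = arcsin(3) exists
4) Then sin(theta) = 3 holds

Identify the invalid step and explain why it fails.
Step 2: Apply arcsin to both sides: theta = arcsin(3)

Step 2 applies arcsin to 3. However, arcsin(x) is only defined for x in [-1, 1] because sin(theta) can only produce values in that range. Since |3| > 1, arcsin(3) is undefined. There is no angle whose sine equals 3.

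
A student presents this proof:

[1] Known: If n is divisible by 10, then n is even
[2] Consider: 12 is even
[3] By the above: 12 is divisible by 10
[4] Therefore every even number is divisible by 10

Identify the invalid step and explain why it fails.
Step 3: By the above: 12 is divisible by 10

Step 3 commits the fallacy of affirming the consequent. The known fact 'divisible by 10 → even' does NOT imply 'even → divisible by 10'. That would be the converse, which is false. For example, 12 is even but 12 ÷ 10 = 1.20, which is not an integer.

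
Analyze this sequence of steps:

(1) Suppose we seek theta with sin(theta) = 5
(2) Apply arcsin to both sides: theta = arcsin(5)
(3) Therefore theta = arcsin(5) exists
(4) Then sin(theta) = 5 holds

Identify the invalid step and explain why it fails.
Step 2: Apply arcsin to both sides: theta = arcsin(5)

Step 2 applies arcsin to 5. However, arcsin(x) is only defined for x in [-1, 1] because sin(theta) can only produce values in that range. Since |5| > 1, arcsin(5) is undefined. There is no angle whose sine equals 5.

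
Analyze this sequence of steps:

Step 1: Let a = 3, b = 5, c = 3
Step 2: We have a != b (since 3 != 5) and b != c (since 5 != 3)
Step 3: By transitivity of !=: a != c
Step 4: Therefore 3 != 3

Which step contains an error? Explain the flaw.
Step 3: By transitivity of !=: a != c

Step 3 incorrectly applies transitivity to the '!=' relation. Transitivity states: if a R b and b R c, then a R c. However, '!=' is not transitive. Counterexample: 3 != 5 and 5 != 3, but 3 = 3 (both equal 3). Transitivity holds for relations like <, <=, =, but not for !=.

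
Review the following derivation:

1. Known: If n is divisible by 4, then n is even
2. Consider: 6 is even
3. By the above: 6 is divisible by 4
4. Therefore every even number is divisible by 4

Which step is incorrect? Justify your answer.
Step 3: By the above: 6 is divisible by 4

Step 3 commits the fallacy of affirming the consequent. The known fact 'divisible by 4 → even' does NOT imply 'even → divisible by 4'. That would be the converse, which is false. For example, 6 is even but 6 ÷ 4 = 1.50, which is not an integer.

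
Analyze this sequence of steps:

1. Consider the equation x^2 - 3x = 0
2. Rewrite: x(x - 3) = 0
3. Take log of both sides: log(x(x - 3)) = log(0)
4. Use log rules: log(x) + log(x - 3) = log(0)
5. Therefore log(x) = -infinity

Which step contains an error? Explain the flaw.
Step 3: Take log of both sides: log(x(x - 3)) = log(0)

Step 3 takes the logarithm of both sides, resulting in log(0) on the right side. The logarithm is only defined for positive numbers; log(0) is undefined (approaches negative infinity). This operation is invalid.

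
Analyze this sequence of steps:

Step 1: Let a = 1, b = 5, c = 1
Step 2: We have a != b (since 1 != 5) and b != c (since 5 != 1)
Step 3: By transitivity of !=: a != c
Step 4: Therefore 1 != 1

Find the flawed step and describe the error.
Step 3: By transitivity of !=: a != c

Step 3 incorrectly applies transitivity to the '!=' relation. Transitivity states: if a R b and b R c, then a R c. However, '!=' is not transitive. Counterexample: 1 != 5 and 5 != 1, but 1 = 1 (both equal 1). Transitivity holds for relations like <, <=, =, but not for !=.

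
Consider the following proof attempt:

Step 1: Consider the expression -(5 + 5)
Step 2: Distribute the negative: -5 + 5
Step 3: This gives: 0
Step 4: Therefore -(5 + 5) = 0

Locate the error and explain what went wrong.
Step 2: Distribute the negative: -5 + 5

Step 2 incorrectly distributes the negative sign. The correct distribution is -(5 + 5) = -5 - 5 = -10. The negative must be applied to both terms, not just the first. The error treats -(5 + 5) as -5 + 5, which equals 0 instead of -10.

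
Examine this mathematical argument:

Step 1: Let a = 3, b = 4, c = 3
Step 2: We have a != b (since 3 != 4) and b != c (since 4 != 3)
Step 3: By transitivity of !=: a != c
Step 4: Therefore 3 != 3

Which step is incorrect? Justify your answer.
Step 3: By transitivity of !=: a != c

Step 3 incorrectly applies transitivity to the '!=' relation. Transitivity states: if a R b and b R c, then a R c. However, '!=' is not transitive. Counterexample: 3 != 4 and 4 != 3, but 3 = 3 (both equal 3). Transitivity holds for relations like <, <=, =, but not for !=.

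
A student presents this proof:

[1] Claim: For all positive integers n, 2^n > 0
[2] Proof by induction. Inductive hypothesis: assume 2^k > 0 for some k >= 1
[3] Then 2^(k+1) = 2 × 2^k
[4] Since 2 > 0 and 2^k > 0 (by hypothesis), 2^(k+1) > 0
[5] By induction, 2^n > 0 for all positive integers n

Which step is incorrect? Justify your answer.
Step 5: By induction, 2^n > 0 for all positive integers n

Step 5 concludes the proof by induction, but no base case was ever established. A valid induction proof requires: (1) a base case proving 2^1 > 0, and (2) an inductive step showing IF 2^k > 0 THEN 2^(k+1) > 0. Steps 2-4 correctly establish the inductive step, but without the base case the conclusion in step 5 does not follow.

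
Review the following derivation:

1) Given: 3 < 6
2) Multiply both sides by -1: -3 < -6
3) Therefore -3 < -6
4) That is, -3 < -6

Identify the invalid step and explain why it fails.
Step 2: Multiply both sides by -1: -3 < -6

Step 2 multiplies both sides by -1 but fails to reverse the inequality sign. When multiplying (or dividing) an inequality by a negative number, the direction must be reversed. Since 3 < 6, we should get -3 > -6, i.e., -3 > -6.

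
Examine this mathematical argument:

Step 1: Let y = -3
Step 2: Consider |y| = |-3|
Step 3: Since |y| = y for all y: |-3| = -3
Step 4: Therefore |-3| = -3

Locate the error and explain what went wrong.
Step 3: Since |y| = y for all y: |-3| = -3

Step 3 incorrectly states that |y| = y for all y. The correct definition is |y| = y when y >= 0, and |y| = -y when y < 0. Since -3 < 0, we have |-3| = -(-3) = 3, not -3.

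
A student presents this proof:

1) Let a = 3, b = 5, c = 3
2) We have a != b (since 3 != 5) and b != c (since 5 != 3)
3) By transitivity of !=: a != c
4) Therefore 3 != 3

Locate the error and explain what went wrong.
Step 3: By transitivity of !=: a != c

Step 3 incorrectly applies transitivity to the '!=' relation. Transitivity states: if a R b and b R c, then a R c. However, '!=' is not transitive. Counterexample: 3 != 5 and 5 != 3, but 3 = 3 (both equal 3). Transitivity holds for relations like <, <=, =, but not for !=.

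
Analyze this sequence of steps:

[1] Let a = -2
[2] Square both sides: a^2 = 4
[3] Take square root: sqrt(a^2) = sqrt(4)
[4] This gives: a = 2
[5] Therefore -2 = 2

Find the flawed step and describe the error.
Step 4: This gives: a = 2

Step 4 incorrectly states that sqrt(a^2) = a. The correct identity is sqrt(a^2) = |a|. Since a = -2 < 0, we have sqrt(a^2) = |-2| = 2, not a = -2.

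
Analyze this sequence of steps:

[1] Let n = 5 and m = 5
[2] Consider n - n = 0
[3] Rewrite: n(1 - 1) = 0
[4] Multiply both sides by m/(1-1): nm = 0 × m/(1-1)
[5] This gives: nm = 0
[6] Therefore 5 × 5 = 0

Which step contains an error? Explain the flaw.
Step 4: Multiply both sides by m/(1-1): nm = 0 × m/(1-1)

Step 4 multiplies both sides by m/(1-1). However, 1-1 = 0, so this is multiplication by m/0, which is undefined. We cannot multiply by an undefined expression.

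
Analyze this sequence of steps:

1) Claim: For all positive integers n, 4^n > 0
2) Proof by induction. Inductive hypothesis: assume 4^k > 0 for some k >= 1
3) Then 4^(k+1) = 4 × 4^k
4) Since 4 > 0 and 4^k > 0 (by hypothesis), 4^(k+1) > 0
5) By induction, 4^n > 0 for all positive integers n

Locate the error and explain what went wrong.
Step 5: By induction, 4^n > 0 for all positive integers n

Step 5 concludes the proof by induction, but no base case was ever established. A valid induction proof requires: (1) a base case proving 4^1 > 0, and (2) an inductive step showing IF 4^k > 0 THEN 4^(k+1) > 0. Steps 2-4 correctly establish the inductive step, but without the base case the conclusion in step 5 does not follow.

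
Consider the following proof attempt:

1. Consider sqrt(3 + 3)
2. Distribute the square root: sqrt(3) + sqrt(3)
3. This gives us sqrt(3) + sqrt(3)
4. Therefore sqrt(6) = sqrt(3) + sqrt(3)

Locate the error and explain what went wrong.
Step 2: Distribute the square root: sqrt(3) + sqrt(3)

Step 2 incorrectly 'distributes' the square root over addition. The square root function does not distribute: sqrt(a + b) ≠ sqrt(a) + sqrt(b). In fact, sqrt(3 + 3) = sqrt(6) ≈ 2.4495, while sqrt(3) + sqrt(3) ≈ 3.4641.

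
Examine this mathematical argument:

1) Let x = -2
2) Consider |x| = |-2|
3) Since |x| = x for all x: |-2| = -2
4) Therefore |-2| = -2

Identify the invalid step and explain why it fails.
Step 3: Since |x| = x for all x: |-2| = -2

Step 3 incorrectly states that |x| = x for all x. The correct definition is |x| = x when x >= 0, and |x| = -x when x < 0. Since -2 < 0, we have |-2| = -(-2) = 2, not -2.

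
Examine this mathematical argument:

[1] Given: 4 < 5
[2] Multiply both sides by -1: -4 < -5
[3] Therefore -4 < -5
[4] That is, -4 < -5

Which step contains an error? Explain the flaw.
Step 2: Multiply both sides by -1: -4 < -5

Step 2 multiplies both sides by -1 but fails to reverse the inequality sign. When multiplying (or dividing) an inequality by a negative number, the direction must be reversed. Since 4 < 5, we should get -4 > -5, i.e., -4 > -5.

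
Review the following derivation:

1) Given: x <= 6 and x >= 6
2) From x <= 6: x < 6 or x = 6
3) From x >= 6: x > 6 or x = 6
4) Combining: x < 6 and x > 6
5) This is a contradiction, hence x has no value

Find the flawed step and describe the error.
Step 4: Combining: x < 6 and x > 6

Step 4 incorrectly combines the conditions. From x <= 6 and x >= 6, the intersection is x = 6. The error treats the 'or' cases as 'and' requirements. The correct conclusion is that x = 6 is the unique solution, not that no solution exists.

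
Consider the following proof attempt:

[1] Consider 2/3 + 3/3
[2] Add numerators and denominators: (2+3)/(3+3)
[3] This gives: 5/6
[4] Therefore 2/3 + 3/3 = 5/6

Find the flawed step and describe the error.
Step 2: Add numerators and denominators: (2+3)/(3+3)

Step 2 incorrectly adds fractions by separately adding numerators and denominators. This is wrong. The correct method requires a common denominator: 2/3 + 3/3 = (2×3 + 3×3)/(3×3) = 15/9 = 5/3. The method used gives 5/6, which is different.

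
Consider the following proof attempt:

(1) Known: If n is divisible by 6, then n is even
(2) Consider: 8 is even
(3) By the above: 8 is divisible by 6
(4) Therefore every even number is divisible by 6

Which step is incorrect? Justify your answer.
Step 3: By the above: 8 is divisible by 6

Step 3 commits the fallacy of affirming the consequent. The known fact 'divisible by 6 → even' does NOT imply 'even → divisible by 6'. That would be the converse, which is false. For example, 8 is even but 8 ÷ 6 = 1.33, which is not an integer.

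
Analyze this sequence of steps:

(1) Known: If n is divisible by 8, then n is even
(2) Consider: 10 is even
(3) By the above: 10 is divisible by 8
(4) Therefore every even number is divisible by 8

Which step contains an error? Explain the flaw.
Step 3: By the above: 10 is divisible by 8

Step 3 commits the fallacy of affirming the consequent. The known fact 'divisible by 8 → even' does NOT imply 'even → divisible by 8'. That would be the converse, which is false. For example, 10 is even but 10 ÷ 8 = 1.25, which is not an integer.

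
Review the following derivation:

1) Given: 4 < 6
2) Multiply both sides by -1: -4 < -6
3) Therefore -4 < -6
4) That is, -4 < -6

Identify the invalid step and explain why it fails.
Step 2: Multiply both sides by -1: -4 < -6

Step 2 multiplies both sides by -1 but fails to reverse the inequality sign. When multiplying (or dividing) an inequality by a negative number, the direction must be reversed. Since 4 < 6, we should get -4 > -6, i.e., -4 > -6.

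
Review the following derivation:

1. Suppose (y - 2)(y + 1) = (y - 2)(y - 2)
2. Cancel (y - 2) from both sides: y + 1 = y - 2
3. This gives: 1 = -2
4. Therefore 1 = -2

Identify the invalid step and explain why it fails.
Step 2: Cancel (y - 2) from both sides: y + 1 = y - 2

Step 2 cancels (y - 2) from both sides. This is only valid if (y - 2) ≠ 0, i.e., y ≠ 2. When y = 2, both sides equal zero regardless of the other factors. The correct approach requires considering y = 2 as a separate case.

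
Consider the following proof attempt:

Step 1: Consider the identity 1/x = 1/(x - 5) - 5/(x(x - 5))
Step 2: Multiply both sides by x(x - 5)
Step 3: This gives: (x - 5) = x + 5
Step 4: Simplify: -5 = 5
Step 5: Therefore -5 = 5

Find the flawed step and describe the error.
Step 3: This gives: (x - 5) = x + 5

Step 3 makes a sign error when clearing denominators. Multiplying -5/(x(x - 5)) by x(x - 5) gives -5, not +5. The correct result is (x - 5) = x - 5, which is trivially true, not (x - 5) = x + 5. (Step 1 is a valid identity: 1/(x - 5) - 5/(x(x - 5)) = (x - 5)/(x(x - 5)) = 1/x.)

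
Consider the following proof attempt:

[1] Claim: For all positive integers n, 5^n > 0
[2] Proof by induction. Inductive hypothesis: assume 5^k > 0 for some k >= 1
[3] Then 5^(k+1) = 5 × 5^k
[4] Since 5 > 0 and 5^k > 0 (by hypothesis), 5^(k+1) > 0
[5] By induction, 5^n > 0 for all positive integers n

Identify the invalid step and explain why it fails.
Step 5: By induction, 5^n > 0 for all positive integers n

Step 5 concludes the proof by induction, but no base case was ever established. A valid induction proof requires: (1) a base case proving 5^1 > 0, and (2) an inductive step showing IF 5^k > 0 THEN 5^(k+1) > 0. Steps 2-4 correctly establish the inductive step, but without the base case the conclusion in step 5 does not follow.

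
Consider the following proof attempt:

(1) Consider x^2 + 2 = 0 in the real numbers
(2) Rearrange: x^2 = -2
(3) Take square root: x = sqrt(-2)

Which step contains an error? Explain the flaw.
Step 3: Take square root: x = sqrt(-2)

Step 3 takes the square root of -2, which is negative. In the real number system, the square root of a negative number is undefined. The equation x^2 + 2 = 0 has no real solutions. Square roots of negative numbers only exist in the complex numbers.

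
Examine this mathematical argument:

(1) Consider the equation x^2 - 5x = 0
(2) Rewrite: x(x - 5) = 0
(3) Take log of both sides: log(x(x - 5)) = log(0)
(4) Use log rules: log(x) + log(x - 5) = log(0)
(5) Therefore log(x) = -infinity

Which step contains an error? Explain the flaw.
Step 3: Take log of both sides: log(x(x - 5)) = log(0)

Step 3 takes the logarithm of both sides, resulting in log(0) on the right side. The logarithm is only defined for positive numbers; log(0) is undefined (approaches negative infinity). This operation is invalid.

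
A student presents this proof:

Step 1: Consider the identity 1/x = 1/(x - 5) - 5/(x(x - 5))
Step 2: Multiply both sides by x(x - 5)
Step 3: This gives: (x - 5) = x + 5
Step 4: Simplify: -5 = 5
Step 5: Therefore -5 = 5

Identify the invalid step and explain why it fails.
Step 3: This gives: (x - 5) = x + 5

Step 3 makes a sign error when clearing denominators. Multiplying -5/(x(x - 5)) by x(x - 5) gives -5, not +5. The correct result is (x - 5) = x - 5, which is trivially true, not (x - 5) = x + 5. (Step 1 is a valid identity: 1/(x - 5) - 5/(x(x - 5)) = (x - 5)/(x(x - 5)) = 1/x.)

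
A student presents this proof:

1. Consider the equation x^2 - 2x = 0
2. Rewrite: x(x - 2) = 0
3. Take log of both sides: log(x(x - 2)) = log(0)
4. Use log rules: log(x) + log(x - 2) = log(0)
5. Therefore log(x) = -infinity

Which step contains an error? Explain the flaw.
Step 3: Take log of both sides: log(x(x - 2)) = log(0)

Step 3 takes the logarithm of both sides, resulting in log(0) on the right side. The logarithm is only defined for positive numbers; log(0) is undefined (approaches negative infinity). This operation is invalid.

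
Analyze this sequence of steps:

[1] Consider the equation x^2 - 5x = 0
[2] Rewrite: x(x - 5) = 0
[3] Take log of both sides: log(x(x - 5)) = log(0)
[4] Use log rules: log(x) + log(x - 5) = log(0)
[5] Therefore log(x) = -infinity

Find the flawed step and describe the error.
Step 3: Take log of both sides: log(x(x - 5)) = log(0)

Step 3 takes the logarithm of both sides, resulting in log(0) on the right side. The logarithm is only defined for positive numbers; log(0) is undefined (approaches negative infinity). This operation is invalid.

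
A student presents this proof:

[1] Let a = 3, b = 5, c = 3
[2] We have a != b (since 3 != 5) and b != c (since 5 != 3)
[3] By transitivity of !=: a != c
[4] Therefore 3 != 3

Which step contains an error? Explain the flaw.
Step 3: By transitivity of !=: a != c

Step 3 incorrectly applies transitivity to the '!=' relation. Transitivity states: if a R b and b R c, then a R c. However, '!=' is not transitive. Counterexample: 3 != 5 and 5 != 3, but 3 = 3 (both equal 3). Transitivity holds for relations like <, <=, =, but not for !=.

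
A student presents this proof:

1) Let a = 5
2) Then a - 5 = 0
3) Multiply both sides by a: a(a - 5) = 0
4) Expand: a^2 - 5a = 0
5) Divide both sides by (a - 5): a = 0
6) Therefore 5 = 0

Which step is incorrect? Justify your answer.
Step 5: Divide both sides by (a - 5): a = 0

Step 5 divides both sides by (a - 5). However, since a = 5, we have (a - 5) = 0. Division by zero is undefined, making this step invalid.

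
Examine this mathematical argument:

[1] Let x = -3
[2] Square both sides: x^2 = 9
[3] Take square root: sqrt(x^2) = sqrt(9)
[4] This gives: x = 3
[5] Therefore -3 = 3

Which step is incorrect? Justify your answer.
Step 4: This gives: x = 3

Step 4 incorrectly states that sqrt(x^2) = x. The correct identity is sqrt(x^2) = |x|. Since x = -3 < 0, we have sqrt(x^2) = |-3| = 3, not x = -3.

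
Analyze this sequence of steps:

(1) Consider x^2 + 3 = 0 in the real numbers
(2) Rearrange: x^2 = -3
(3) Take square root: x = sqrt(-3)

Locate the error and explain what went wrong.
Step 3: Take square root: x = sqrt(-3)

Step 3 takes the square root of -3, which is negative. In the real number system, the square root of a negative number is undefined. The equation x^2 + 3 = 0 has no real solutions. Square roots of negative numbers only exist in the complex numbers.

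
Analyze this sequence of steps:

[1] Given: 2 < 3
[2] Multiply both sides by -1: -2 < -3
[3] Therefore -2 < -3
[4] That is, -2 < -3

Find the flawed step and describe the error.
Step 2: Multiply both sides by -1: -2 < -3

Step 2 multiplies both sides by -1 but fails to reverse the inequality sign. When multiplying (or dividing) an inequality by a negative number, the direction must be reversed. Since 2 < 3, we should get -2 > -3, i.e., -2 > -3.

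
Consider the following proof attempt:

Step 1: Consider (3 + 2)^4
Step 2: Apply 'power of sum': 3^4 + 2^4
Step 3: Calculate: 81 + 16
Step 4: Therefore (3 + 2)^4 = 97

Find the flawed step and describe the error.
Step 2: Apply 'power of sum': 3^4 + 2^4

Step 2 incorrectly applies a non-existent rule '(a+b)^n = a^n + b^n'. This is false in general. The correct expansion uses the binomial theorem. The actual value is (3 + 2)^4 = 5^4 = 625, not 97.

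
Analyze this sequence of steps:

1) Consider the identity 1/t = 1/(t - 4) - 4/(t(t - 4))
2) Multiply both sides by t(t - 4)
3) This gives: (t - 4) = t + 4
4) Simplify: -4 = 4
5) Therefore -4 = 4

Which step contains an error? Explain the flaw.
Step 3: This gives: (t - 4) = t + 4

Step 3 makes a sign error when clearing denominators. Multiplying -4/(t(t - 4)) by t(t - 4) gives -4, not +4. The correct result is (t - 4) = t - 4, which is trivially true, not (t - 4) = t + 4. (Step 1 is a valid identity: 1/(t - 4) - 4/(t(t - 4)) = (t - 4)/(t(t - 4)) = 1/t.)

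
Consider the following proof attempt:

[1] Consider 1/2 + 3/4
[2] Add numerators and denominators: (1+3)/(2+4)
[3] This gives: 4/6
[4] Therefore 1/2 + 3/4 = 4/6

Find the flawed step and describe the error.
Step 2: Add numerators and denominators: (1+3)/(2+4)

Step 2 incorrectly adds fractions by separately adding numerators and denominators. This is wrong. The correct method requires a common denominator: 1/2 + 3/4 = (1×4 + 3×2)/(2×4) = 10/8 = 5/4. The method used gives 4/6, which is different.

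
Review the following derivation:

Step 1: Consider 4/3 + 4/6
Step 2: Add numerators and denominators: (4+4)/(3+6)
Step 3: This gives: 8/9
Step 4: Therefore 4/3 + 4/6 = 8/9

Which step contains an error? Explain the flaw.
Step 2: Add numerators and denominators: (4+4)/(3+6)

Step 2 incorrectly adds fractions by separately adding numerators and denominators. This is wrong. The correct method requires a common denominator: 4/3 + 4/6 = (4×6 + 4×3)/(3×6) = 36/18 = 2. The method used gives 8/9, which is different.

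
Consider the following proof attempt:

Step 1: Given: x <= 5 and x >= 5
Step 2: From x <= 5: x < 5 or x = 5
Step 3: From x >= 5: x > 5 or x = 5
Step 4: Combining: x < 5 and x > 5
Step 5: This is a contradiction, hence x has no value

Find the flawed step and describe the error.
Step 4: Combining: x < 5 and x > 5

Step 4 incorrectly combines the conditions. From x <= 5 and x >= 5, the intersection is x = 5. The error treats the 'or' cases as 'and' requirements. The correct conclusion is that x = 5 is the unique solution, not that no solution exists.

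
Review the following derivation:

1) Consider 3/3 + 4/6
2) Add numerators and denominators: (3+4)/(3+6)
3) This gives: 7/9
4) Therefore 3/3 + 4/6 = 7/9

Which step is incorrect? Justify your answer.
Step 2: Add numerators and denominators: (3+4)/(3+6)

Step 2 incorrectly adds fractions by separately adding numerators and denominators. This is wrong. The correct method requires a common denominator: 3/3 + 4/6 = (3×6 + 4×3)/(3×6) = 30/18 = 5/3. The method used gives 7/9, which is different.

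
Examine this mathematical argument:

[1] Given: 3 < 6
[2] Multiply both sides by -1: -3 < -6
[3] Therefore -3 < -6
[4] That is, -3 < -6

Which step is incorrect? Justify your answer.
Step 2: Multiply both sides by -1: -3 < -6

Step 2 multiplies both sides by -1 but fails to reverse the inequality sign. When multiplying (or dividing) an inequality by a negative number, the direction must be reversed. Since 3 < 6, we should get -3 > -6, i.e., -3 > -6.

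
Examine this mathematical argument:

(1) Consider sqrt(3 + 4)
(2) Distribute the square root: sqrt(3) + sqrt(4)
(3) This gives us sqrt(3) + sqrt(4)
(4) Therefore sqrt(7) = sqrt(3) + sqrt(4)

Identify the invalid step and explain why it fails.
Step 2: Distribute the square root: sqrt(3) + sqrt(4)

Step 2 incorrectly 'distributes' the square root over addition. The square root function does not distribute: sqrt(a + b) ≠ sqrt(a) + sqrt(b). In fact, sqrt(3 + 4) = sqrt(7) ≈ 2.6458, while sqrt(3) + sqrt(4) ≈ 3.7321.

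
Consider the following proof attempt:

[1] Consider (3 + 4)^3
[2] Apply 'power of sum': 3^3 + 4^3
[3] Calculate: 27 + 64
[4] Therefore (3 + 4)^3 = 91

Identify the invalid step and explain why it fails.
Step 2: Apply 'power of sum': 3^3 + 4^3

Step 2 incorrectly applies a non-existent rule '(a+b)^n = a^n + b^n'. This is false in general. The correct expansion uses the binomial theorem. The actual value is (3 + 4)^3 = 7^3 = 343, not 91.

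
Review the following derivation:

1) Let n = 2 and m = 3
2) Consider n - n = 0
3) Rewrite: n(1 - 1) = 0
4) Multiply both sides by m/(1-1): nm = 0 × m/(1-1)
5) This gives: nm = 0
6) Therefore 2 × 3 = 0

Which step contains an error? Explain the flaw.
Step 4: Multiply both sides by m/(1-1): nm = 0 × m/(1-1)

Step 4 multiplies both sides by m/(1-1). However, 1-1 = 0, so this is multiplication by m/0, which is undefined. We cannot multiply by an undefined expression.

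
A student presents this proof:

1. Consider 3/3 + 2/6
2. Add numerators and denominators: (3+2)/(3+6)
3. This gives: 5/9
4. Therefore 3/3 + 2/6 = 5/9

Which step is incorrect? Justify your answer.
Step 2: Add numerators and denominators: (3+2)/(3+6)

Step 2 incorrectly adds fractions by separately adding numerators and denominators. This is wrong. The correct method requires a common denominator: 3/3 + 2/6 = (3×6 + 2×3)/(3×6) = 24/18 = 4/3. The method used gives 5/9, which is different.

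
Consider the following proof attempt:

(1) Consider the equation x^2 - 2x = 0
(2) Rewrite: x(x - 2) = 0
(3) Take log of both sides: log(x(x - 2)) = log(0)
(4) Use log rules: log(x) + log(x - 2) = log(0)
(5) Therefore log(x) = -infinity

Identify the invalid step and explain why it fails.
Step 3: Take log of both sides: log(x(x - 2)) = log(0)

Step 3 takes the logarithm of both sides, resulting in log(0) on the right side. The logarithm is only defined for positive numbers; log(0) is undefined (approaches negative infinity). This operation is invalid.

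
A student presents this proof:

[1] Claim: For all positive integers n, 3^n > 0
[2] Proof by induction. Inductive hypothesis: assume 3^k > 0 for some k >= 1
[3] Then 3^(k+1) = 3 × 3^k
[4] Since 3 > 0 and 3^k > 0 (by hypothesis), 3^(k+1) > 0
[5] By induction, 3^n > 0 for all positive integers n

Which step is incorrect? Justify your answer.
Step 5: By induction, 3^n > 0 for all positive integers n

Step 5 concludes the proof by induction, but no base case was ever established. A valid induction proof requires: (1) a base case proving 3^1 > 0, and (2) an inductive step showing IF 3^k > 0 THEN 3^(k+1) > 0. Steps 2-4 correctly establish the inductive step, but without the base case the conclusion in step 5 does not follow.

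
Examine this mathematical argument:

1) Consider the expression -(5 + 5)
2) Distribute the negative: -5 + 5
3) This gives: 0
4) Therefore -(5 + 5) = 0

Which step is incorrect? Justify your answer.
Step 2: Distribute the negative: -5 + 5

Step 2 incorrectly distributes the negative sign. The correct distribution is -(5 + 5) = -5 - 5 = -10. The negative must be applied to both terms, not just the first. The error treats -(5 + 5) as -5 + 5, which equals 0 instead of -10.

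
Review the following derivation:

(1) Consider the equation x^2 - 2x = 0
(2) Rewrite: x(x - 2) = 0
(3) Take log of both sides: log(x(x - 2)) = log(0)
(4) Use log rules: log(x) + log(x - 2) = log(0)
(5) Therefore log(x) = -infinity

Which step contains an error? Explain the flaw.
Step 3: Take log of both sides: log(x(x - 2)) = log(0)

Step 3 takes the logarithm of both sides, resulting in log(0) on the right side. The logarithm is only defined for positive numbers; log(0) is undefined (approaches negative infinity). This operation is invalid.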